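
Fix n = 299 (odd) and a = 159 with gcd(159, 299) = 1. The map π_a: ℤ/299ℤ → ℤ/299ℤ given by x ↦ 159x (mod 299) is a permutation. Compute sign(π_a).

Trace 295: π^k(295) = [295, 261, 237, 9, 235, 289, 204] for k=0..6.
10 cycles of lengths [66, 66, 66, 66, 22, 3, 3, 3, 3, 1].
10 cycles on 299: each ℓ→(−1)^(ℓ−1), product (−1)^289 = -1.
(159|299)_J = -1 (Zolotarev's lemma cross-check).

-1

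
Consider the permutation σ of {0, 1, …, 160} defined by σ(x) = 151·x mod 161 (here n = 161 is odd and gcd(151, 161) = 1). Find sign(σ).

+1

Start at x=81: 81 → 156 → 50 → 144 → 9 → 71 → 95 → … (one orbit).
9 cycles of lengths [33, 33, 33, 33, 11, 11, 3, 3, 1].
sign(π) = (−1)^{n − #cycles} = (−1)^{161−9} = (−1)^152 = +1.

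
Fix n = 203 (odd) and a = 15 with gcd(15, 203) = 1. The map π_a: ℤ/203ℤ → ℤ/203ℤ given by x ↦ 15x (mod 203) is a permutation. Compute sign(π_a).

Orbit of 85 under x↦15x: [85, 57, 43, 36, 134, 183, 106]… (length divides ord_203(15)).
Decompose π into cycles: lengths [28, 28, 28, 28, 28, 28, 28, 1, 1, 1, 1, 1, 1, 1] (14 cycles, including the fixed point 0).
Σ(ℓ_i−1) = 203−14 = 189; sign = (−1)^189 = -1.
Zolotarev: (15|203) = -1, matching the cycle-count sign.

-1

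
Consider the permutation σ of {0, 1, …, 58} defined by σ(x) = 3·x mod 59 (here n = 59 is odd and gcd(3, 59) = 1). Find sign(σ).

Start at x=28: 28 → 25 → 16 → 48 → 26 → 19 → 57 → … (one orbit).
The orbit structure of x ↦ 3x mod 59: 3 orbits of sizes [29, 29, 1].
3 cycles on 59: each ℓ→(−1)^(ℓ−1), product (−1)^56 = +1.

+1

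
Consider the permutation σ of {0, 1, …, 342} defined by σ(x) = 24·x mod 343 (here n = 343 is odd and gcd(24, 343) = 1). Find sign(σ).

Start at x=314: 314 → 333 → 103 → 71 → 332 → 79 → 181 → … (one orbit).
π_24 has 4 disjoint cycles with lengths [294, 42, 6, 1] on {0,…,342}.
n − c = 343 − 4 = 339; sign = (−1)^339 = -1.

-1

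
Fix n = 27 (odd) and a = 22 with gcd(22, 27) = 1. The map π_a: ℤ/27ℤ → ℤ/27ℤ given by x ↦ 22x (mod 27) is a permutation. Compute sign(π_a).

+1

Start at x=13: 13 → 16 → 1 → 22 → 25 → 10 → 4 → … (one orbit).
Cycle lengths of π_22 on ℤ/27ℤ: [9, 9, 3, 3, 1, 1, 1]; 7 cycles in total.
7 cycles on 27: each ℓ→(−1)^(ℓ−1), product (−1)^20 = +1.
Check: (22/27) = +1 by Zolotarev.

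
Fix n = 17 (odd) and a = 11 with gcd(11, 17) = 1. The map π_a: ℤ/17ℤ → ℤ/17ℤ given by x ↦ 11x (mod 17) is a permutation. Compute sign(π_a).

Orbit of 3 under x↦11x: [3, 16, 6, 15, 12, 13, 7]… (length divides ord_17(11)).
π_11 has 2 disjoint cycles with lengths [16, 1] on {0,…,16}.
With 2 cycles on 17 points, sign = (−1)^{17−2} = -1.

-1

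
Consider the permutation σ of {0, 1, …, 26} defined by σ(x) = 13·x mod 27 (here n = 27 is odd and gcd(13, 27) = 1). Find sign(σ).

Trace 25: π^k(25) = [25, 1, 13, 7, 10, 22, 16] for k=0..6.
Cycle lengths of π_13 on ℤ/27ℤ: [9, 9, 3, 3, 1, 1, 1]; 7 cycles in total.
n − c = 27 − 7 = 20; sign = (−1)^20 = +1.

+1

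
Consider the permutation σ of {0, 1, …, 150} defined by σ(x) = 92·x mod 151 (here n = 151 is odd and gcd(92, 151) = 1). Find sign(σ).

Trace 1: π^k(1) = [1, 92, 8, 132, 64, 150, 59] for k=0..6.
Cycle lengths of π_92 on ℤ/151ℤ: [10, 10, 10, 10, 10, 10, 10, 10, 10, 10, 10, 10, 10, 10, 10, 1]; 16 cycles in total.
With 16 cycles on 151 points, sign = (−1)^{151−16} = -1.
The Jacobi symbol (92|151) = -1 (Zolotarev) agrees.

-1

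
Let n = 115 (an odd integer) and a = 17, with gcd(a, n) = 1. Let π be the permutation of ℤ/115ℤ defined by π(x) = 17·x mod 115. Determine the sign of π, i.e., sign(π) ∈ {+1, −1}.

+1

Orbit of 88 under x↦17x: [88, 1, 17, 59, 83, 31, 67]… (length divides ord_115(17)).
Cycle type of π: 44×2 + 22 + 4 + 1; total 5 cycles.
Σ(ℓ_i−1) = 115−5 = 110; sign = (−1)^110 = +1.
The Jacobi symbol (17|115) = +1 (Zolotarev) agrees.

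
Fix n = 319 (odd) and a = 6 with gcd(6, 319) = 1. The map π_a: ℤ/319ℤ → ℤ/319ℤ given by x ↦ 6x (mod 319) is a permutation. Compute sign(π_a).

-1

Trace 59: π^k(59) = [59, 35, 210, 303, 223, 62, 53] for k=0..6.
8 cycles of lengths [70, 70, 70, 70, 14, 14, 10, 1].
n − c = 319 − 8 = 311; sign = (−1)^311 = -1.
(6|319)_J = -1 (Zolotarev's lemma cross-check).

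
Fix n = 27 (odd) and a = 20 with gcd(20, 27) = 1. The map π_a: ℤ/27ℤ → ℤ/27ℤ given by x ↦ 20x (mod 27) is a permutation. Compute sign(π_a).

Orbit of 26 under x↦20x: [26, 7, 5, 19, 2, 13, 17]… (length divides ord_27(20)).
4 cycles of lengths [18, 6, 2, 1].
n − c = 27 − 4 = 23; sign = (−1)^23 = -1.

-1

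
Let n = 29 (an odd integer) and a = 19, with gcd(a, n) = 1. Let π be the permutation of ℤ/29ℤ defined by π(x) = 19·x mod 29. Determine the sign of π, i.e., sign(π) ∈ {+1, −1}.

-1

Trace 2: π^k(2) = [2, 9, 26, 1, 19, 13, 15] for k=0..6.
π_19 has 2 disjoint cycles with lengths [28, 1] on {0,…,28}.
2 cycles on 29: each ℓ→(−1)^(ℓ−1), product (−1)^27 = -1.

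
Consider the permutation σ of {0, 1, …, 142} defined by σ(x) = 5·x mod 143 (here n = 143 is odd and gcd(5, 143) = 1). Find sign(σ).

-1

Trace 122: π^k(122) = [122, 38, 47, 92, 31, 12, 60] for k=0..6.
Cycle lengths of π_5 on ℤ/143ℤ: [20, 20, 20, 20, 20, 20, 5, 5, 4, 4, 4, 1]; 12 cycles in total.
143 − 12 = 131 transpositions; sign(π) = (−1)^131 = -1.
Zolotarev: (5|143) = -1, matching the cycle-count sign.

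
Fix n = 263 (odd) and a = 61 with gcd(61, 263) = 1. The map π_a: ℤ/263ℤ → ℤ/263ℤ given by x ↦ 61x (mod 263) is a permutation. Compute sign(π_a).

Trace 258: π^k(258) = [258, 221, 68, 203, 22, 27, 69] for k=0..6.
π_61 has 3 disjoint cycles with lengths [131, 131, 1] on {0,…,262}.
sign(π) = (−1)^{n − #cycles} = (−1)^{263−3} = (−1)^260 = +1.

+1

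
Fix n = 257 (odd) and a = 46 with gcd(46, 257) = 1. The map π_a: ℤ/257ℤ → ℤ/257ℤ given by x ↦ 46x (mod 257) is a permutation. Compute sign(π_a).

+1

Orbit of 88 under x↦46x: [88, 193, 140, 15, 176, 129, 23]… (length divides ord_257(46)).
The orbit structure of x ↦ 46x mod 257: 5 orbits of sizes [64, 64, 64, 64, 1].
With 5 cycles on 257 points, sign = (−1)^{257−5} = +1.
Zolotarev: (46|257) = +1, matching the cycle-count sign.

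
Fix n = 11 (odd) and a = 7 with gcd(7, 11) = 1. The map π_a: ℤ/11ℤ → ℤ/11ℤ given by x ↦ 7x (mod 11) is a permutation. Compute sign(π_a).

-1

Orbit of 9 under x↦7x: [9, 8, 1, 7, 5, 2, 3]… (length divides ord_11(7)).
2 cycles of lengths [10, 1].
2 cycles on 11: each ℓ→(−1)^(ℓ−1), product (−1)^9 = -1.
Check: (7/11) = -1 by Zolotarev.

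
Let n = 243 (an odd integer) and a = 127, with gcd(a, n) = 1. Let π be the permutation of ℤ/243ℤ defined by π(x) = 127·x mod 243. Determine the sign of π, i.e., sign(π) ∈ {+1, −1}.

Start at x=190: 190 → 73 → 37 → 82 → 208 → 172 → 217 → … (one orbit).
Cycle lengths of π_127 on ℤ/243ℤ: [27, 27, 27, 27, 27, 27, 9, 9, 9, 9, 9, 9, 3, 3, 3, 3, 3, 3, 1, 1, 1, 1, 1, 1, 1, 1, 1]; 27 cycles in total.
Σ(ℓ_i−1) = 243−27 = 216; sign = (−1)^216 = +1.

+1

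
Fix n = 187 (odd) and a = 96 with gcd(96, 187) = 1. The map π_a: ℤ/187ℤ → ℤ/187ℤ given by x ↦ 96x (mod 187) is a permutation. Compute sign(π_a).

Trace 67: π^k(67) = [67, 74, 185, 182, 81, 109, 179] for k=0..6.
Decompose π into cycles: lengths [80, 80, 16, 10, 1] (5 cycles, including the fixed point 0).
sign(π) = (−1)^{n − #cycles} = (−1)^{187−5} = (−1)^182 = +1.
Zolotarev: (96|187) = +1, matching the cycle-count sign.

+1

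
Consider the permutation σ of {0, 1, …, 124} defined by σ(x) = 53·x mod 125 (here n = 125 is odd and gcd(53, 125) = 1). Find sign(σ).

-1

Trace 78: π^k(78) = [78, 9, 102, 31, 18, 79, 62] for k=0..6.
Cycle lengths of π_53 on ℤ/125ℤ: [100, 20, 4, 1]; 4 cycles in total.
4 cycles on 125: each ℓ→(−1)^(ℓ−1), product (−1)^121 = -1.
The Jacobi symbol (53|125) = -1 (Zolotarev) agrees.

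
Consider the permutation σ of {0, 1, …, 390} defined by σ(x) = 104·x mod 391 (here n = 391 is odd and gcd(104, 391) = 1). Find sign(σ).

+1

Orbit of 104 under x↦104x: [104, 259, 348, 220, 202, 285, 315]… (length divides ord_391(104)).
Decompose π into cycles: lengths [88, 88, 88, 88, 11, 11, 8, 8, 1] (9 cycles, including the fixed point 0).
With 9 cycles on 391 points, sign = (−1)^{391−9} = +1.
Check: (104/391) = +1 by Zolotarev.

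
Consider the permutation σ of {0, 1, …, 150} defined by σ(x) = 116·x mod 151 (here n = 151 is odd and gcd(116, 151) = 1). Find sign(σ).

+1

Orbit of 100 under x↦116x: [100, 124, 39, 145, 59, 49, 97]… (length divides ord_151(116)).
Cycle type of π: 75×2 + 1; total 3 cycles.
151 − 3 = 148 transpositions; sign(π) = (−1)^148 = +1.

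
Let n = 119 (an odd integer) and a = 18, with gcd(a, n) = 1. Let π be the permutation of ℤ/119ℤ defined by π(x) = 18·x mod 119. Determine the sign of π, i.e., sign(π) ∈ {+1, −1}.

Orbit of 1 under x↦18x: [1, 18, 86]… (length divides ord_119(18)).
Decompose π into cycles: lengths [3, 3, 3, 3, 3, 3, 3, 3, 3, 3, 3, 3, 3, 3, 3, 3, 3, 3, 3, 3, 3, 3, 3, 3, 3, 3, 3, 3, 3, 3, 3, 3, 3, 3, 1, 1, 1, 1, 1, 1, 1, 1, 1, 1, 1, 1, 1, 1, 1, 1, 1] (51 cycles, including the fixed point 0).
51 cycles on 119: each ℓ→(−1)^(ℓ−1), product (−1)^68 = +1.

+1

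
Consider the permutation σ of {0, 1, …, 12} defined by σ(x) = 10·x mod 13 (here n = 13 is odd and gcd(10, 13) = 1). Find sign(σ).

Start at x=4: 4 → 1 → 10 → 9 → 12 → 3 → 4 (one orbit).
Cycle lengths of π_10 on ℤ/13ℤ: [6, 6, 1]; 3 cycles in total.
n − c = 13 − 3 = 10; sign = (−1)^10 = +1.
Zolotarev: (10|13) = +1, matching the cycle-count sign.

+1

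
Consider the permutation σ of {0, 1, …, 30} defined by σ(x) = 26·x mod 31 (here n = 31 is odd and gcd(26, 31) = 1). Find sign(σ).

Trace 30: π^k(30) = [30, 5, 6, 1, 26, 25] for k=0..5.
Cycle type of π: 6×5 + 1; total 6 cycles.
With 6 cycles on 31 points, sign = (−1)^{31−6} = -1.

-1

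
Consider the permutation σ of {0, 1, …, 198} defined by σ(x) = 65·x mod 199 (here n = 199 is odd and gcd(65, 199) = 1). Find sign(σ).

Orbit of 94 under x↦65x: [94, 140, 145, 72, 103, 128, 161]… (length divides ord_199(65)).
Decompose π into cycles: lengths [99, 99, 1] (3 cycles, including the fixed point 0).
Σ(ℓ_i−1) = 199−3 = 196; sign = (−1)^196 = +1.
(65|199)_J = +1 (Zolotarev's lemma cross-check).

+1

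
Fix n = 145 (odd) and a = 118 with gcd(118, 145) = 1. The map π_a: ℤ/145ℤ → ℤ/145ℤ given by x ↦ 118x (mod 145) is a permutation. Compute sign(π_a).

+1

Trace 43: π^k(43) = [43, 144, 27, 141, 108, 129, 142] for k=0..6.
π_118 has 7 disjoint cycles with lengths [28, 28, 28, 28, 28, 4, 1] on {0,…,144}.
sign(π) = (−1)^{n − #cycles} = (−1)^{145−7} = (−1)^138 = +1.
Via Zolotarev, sign(π_{118}) = (118|145) = +1.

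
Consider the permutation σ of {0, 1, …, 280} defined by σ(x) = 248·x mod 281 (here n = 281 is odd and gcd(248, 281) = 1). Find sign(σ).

Start at x=165: 165 → 175 → 126 → 57 → 86 → 253 → 81 → … (one orbit).
The orbit structure of x ↦ 248x mod 281: 3 orbits of sizes [140, 140, 1].
3 cycles on 281: each ℓ→(−1)^(ℓ−1), product (−1)^278 = +1.
Via Zolotarev, sign(π_{248}) = (248|281) = +1.

+1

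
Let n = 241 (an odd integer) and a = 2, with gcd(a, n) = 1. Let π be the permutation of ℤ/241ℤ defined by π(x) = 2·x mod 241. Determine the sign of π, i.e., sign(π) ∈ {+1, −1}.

+1

Start at x=181: 181 → 121 → 1 → 2 → 4 → 8 → 16 → … (one orbit).
Cycle type of π: 24×10 + 1; total 11 cycles.
sign(π) = (−1)^{n − #cycles} = (−1)^{241−11} = (−1)^230 = +1.
Zolotarev: (2|241) = +1, matching the cycle-count sign.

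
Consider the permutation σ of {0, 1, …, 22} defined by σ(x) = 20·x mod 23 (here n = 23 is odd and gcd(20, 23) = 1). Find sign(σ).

Start at x=14: 14 → 4 → 11 → 13 → 7 → 2 → 17 → … (one orbit).
Decompose π into cycles: lengths [22, 1] (2 cycles, including the fixed point 0).
23 − 2 = 21 transpositions; sign(π) = (−1)^21 = -1.
(20|23)_J = -1 (Zolotarev's lemma cross-check).

-1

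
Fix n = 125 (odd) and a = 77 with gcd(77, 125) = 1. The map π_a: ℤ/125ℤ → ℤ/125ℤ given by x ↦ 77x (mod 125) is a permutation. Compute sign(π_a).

-1

Orbit of 34 under x↦77x: [34, 118, 86, 122, 19, 88, 26]… (length divides ord_125(77)).
Decompose π into cycles: lengths [100, 20, 4, 1] (4 cycles, including the fixed point 0).
4 cycles on 125: each ℓ→(−1)^(ℓ−1), product (−1)^121 = -1.
Via Zolotarev, sign(π_{77}) = (77|125) = -1.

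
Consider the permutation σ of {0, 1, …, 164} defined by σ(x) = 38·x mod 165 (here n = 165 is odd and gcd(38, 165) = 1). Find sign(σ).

Trace 136: π^k(136) = [136, 53, 34, 137, 91, 158, 64] for k=0..6.
Cycle type of π: 20×6 + 10×2 + 5×2 + 4×3 + 2 + 1; total 15 cycles.
Σ(ℓ_i−1) = 165−15 = 150; sign = (−1)^150 = +1.
Via Zolotarev, sign(π_{38}) = (38|165) = +1.

+1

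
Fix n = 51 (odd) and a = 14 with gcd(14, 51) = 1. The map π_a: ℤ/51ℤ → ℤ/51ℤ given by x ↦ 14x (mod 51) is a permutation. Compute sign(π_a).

Trace 49: π^k(49) = [49, 23, 16, 20, 25, 44, 4] for k=0..6.
π_14 has 5 disjoint cycles with lengths [16, 16, 16, 2, 1] on {0,…,50}.
Σ(ℓ_i−1) = 51−5 = 46; sign = (−1)^46 = +1.

+1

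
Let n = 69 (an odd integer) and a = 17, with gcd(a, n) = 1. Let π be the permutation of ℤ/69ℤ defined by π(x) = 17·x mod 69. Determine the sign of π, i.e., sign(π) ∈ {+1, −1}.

+1

Trace 1: π^k(1) = [1, 17, 13, 14, 31, 44, 58] for k=0..6.
Decompose π into cycles: lengths [22, 22, 22, 2, 1] (5 cycles, including the fixed point 0).
With 5 cycles on 69 points, sign = (−1)^{69−5} = +1.
Via Zolotarev, sign(π_{17}) = (17|69) = +1.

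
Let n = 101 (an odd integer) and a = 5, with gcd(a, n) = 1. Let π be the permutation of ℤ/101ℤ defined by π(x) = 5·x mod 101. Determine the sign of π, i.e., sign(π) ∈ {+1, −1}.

+1

Start at x=37: 37 → 84 → 16 → 80 → 97 → 81 → 1 → … (one orbit).
π_5 has 5 disjoint cycles with lengths [25, 25, 25, 25, 1] on {0,…,100}.
Σ(ℓ_i−1) = 101−5 = 96; sign = (−1)^96 = +1.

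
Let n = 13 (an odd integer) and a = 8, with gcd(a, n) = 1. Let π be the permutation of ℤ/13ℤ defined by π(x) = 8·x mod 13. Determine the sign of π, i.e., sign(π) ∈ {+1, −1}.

-1

Orbit of 5 under x↦8x: [5, 1, 8, 12]… (length divides ord_13(8)).
Decompose π into cycles: lengths [4, 4, 4, 1] (4 cycles, including the fixed point 0).
Σ(ℓ_i−1) = 13−4 = 9; sign = (−1)^9 = -1.
Zolotarev: (8|13) = -1, matching the cycle-count sign.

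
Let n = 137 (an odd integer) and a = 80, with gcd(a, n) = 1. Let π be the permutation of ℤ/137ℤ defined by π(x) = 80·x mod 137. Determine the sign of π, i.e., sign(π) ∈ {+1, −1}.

-1

Trace 125: π^k(125) = [125, 136, 57, 39, 106, 123, 113] for k=0..6.
2 cycles of lengths [136, 1].
With 2 cycles on 137 points, sign = (−1)^{137−2} = -1.
The Jacobi symbol (80|137) = -1 (Zolotarev) agrees.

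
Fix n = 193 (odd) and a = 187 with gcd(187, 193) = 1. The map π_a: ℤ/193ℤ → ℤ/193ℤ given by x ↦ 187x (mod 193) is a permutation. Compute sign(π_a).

+1

Trace 67: π^k(67) = [67, 177, 96, 3, 175, 108, 124] for k=0..6.
π_187 has 3 disjoint cycles with lengths [96, 96, 1] on {0,…,192}.
3 cycles on 193: each ℓ→(−1)^(ℓ−1), product (−1)^190 = +1.
Via Zolotarev, sign(π_{187}) = (187|193) = +1.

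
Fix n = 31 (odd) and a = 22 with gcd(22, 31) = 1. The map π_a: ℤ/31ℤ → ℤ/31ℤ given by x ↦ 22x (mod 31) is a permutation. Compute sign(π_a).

-1

Trace 28: π^k(28) = [28, 27, 5, 17, 2, 13, 7] for k=0..6.
Cycle type of π: 30 + 1; total 2 cycles.
Σ(ℓ_i−1) = 31−2 = 29; sign = (−1)^29 = -1.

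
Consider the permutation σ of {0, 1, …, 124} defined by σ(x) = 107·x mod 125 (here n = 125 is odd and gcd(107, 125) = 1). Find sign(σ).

-1

Trace 118: π^k(118) = [118, 1, 107, 74, 43, 101, 57] for k=0..6.
Decompose π into cycles: lengths [20, 20, 20, 20, 20, 4, 4, 4, 4, 4, 4, 1] (12 cycles, including the fixed point 0).
With 12 cycles on 125 points, sign = (−1)^{125−12} = -1.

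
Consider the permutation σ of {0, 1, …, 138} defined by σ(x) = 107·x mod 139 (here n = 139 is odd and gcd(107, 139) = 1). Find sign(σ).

+1

Trace 113: π^k(113) = [113, 137, 64, 37, 67, 80, 81] for k=0..6.
Cycle lengths of π_107 on ℤ/139ℤ: [69, 69, 1]; 3 cycles in total.
n − c = 139 − 3 = 136; sign = (−1)^136 = +1.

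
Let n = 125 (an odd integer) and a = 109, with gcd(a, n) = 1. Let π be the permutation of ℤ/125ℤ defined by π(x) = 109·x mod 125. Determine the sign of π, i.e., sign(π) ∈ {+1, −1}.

+1

Orbit of 51 under x↦109x: [51, 59, 56, 104, 86, 124, 16]… (length divides ord_125(109)).
The orbit structure of x ↦ 109x mod 125: 7 orbits of sizes [50, 50, 10, 10, 2, 2, 1].
n − c = 125 − 7 = 118; sign = (−1)^118 = +1.
Via Zolotarev, sign(π_{109}) = (109|125) = +1.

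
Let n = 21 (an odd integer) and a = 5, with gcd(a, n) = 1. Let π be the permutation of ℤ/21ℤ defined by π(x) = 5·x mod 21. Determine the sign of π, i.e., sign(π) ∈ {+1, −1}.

+1

Orbit of 5 under x↦5x: [5, 4, 20, 16, 17, 1]… (length divides ord_21(5)).
π_5 has 5 disjoint cycles with lengths [6, 6, 6, 2, 1] on {0,…,20}.
n − c = 21 − 5 = 16; sign = (−1)^16 = +1.
Check: (5/21) = +1 by Zolotarev.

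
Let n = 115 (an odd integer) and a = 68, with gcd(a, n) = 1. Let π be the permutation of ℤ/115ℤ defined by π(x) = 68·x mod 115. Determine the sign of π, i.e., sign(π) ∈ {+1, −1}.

+1

Orbit of 24 under x↦68x: [24, 22, 1, 68]… (length divides ord_115(68)).
π_68 has 35 disjoint cycles with lengths [4, 4, 4, 4, 4, 4, 4, 4, 4, 4, 4, 4, 4, 4, 4, 4, 4, 4, 4, 4, 4, 4, 4, 2, 2, 2, 2, 2, 2, 2, 2, 2, 2, 2, 1] on {0,…,114}.
sign(π) = (−1)^{n − #cycles} = (−1)^{115−35} = (−1)^80 = +1.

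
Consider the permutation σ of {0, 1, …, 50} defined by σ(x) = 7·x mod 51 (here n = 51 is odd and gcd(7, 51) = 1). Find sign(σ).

-1

Trace 10: π^k(10) = [10, 19, 31, 13, 40, 25, 22] for k=0..6.
Cycle type of π: 16×3 + 1×3; total 6 cycles.
n − c = 51 − 6 = 45; sign = (−1)^45 = -1.
Check: (7/51) = -1 by Zolotarev.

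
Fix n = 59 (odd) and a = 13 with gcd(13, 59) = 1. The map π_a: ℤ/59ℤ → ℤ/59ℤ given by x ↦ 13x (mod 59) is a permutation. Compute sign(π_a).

Start at x=26: 26 → 43 → 28 → 10 → 12 → 38 → 22 → … (one orbit).
2 cycles of lengths [58, 1].
With 2 cycles on 59 points, sign = (−1)^{59−2} = -1.
Zolotarev: (13|59) = -1, matching the cycle-count sign.

-1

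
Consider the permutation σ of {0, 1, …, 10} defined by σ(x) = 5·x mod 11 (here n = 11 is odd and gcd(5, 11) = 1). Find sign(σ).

Start at x=1: 1 → 5 → 3 → 4 → 9 → 1 (one orbit).
π_5 has 3 disjoint cycles with lengths [5, 5, 1] on {0,…,10}.
Σ(ℓ_i−1) = 11−3 = 8; sign = (−1)^8 = +1.

+1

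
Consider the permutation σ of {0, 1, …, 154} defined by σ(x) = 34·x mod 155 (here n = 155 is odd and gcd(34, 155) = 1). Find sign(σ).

Start at x=71: 71 → 89 → 81 → 119 → 16 → 79 → 51 → … (one orbit).
Cycle type of π: 30×5 + 2×2 + 1; total 8 cycles.
155 − 8 = 147 transpositions; sign(π) = (−1)^147 = -1.
(34|155)_J = -1 (Zolotarev's lemma cross-check).

-1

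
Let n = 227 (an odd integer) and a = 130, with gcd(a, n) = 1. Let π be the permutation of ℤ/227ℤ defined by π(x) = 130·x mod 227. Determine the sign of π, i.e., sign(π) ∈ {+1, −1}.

-1

Trace 82: π^k(82) = [82, 218, 192, 217, 62, 115, 195] for k=0..6.
The orbit structure of x ↦ 130x mod 227: 2 orbits of sizes [226, 1].
2 cycles on 227: each ℓ→(−1)^(ℓ−1), product (−1)^225 = -1.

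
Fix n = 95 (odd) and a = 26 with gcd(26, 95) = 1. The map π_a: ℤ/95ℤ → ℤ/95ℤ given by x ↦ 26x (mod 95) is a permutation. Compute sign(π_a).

Trace 26: π^k(26) = [26, 11, 1] for k=0..2.
Cycle type of π: 3×30 + 1×5; total 35 cycles.
Σ(ℓ_i−1) = 95−35 = 60; sign = (−1)^60 = +1.

+1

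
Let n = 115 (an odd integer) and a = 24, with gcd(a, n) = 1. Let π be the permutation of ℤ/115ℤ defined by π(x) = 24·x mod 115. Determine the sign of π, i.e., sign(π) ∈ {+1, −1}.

Trace 1: π^k(1) = [1, 24] for k=0..1.
Cycle type of π: 2×46 + 1×23; total 69 cycles.
Σ(ℓ_i−1) = 115−69 = 46; sign = (−1)^46 = +1.
The Jacobi symbol (24|115) = +1 (Zolotarev) agrees.

+1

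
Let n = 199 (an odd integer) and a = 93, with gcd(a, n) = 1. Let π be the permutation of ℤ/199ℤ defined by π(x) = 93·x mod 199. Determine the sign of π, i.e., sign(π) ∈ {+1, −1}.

-1

Start at x=92: 92 → 198 → 106 → 107 → 1 → 93 → 92 (one orbit).
Cycle type of π: 6×33 + 1; total 34 cycles.
199 − 34 = 165 transpositions; sign(π) = (−1)^165 = -1.
Via Zolotarev, sign(π_{93}) = (93|199) = -1.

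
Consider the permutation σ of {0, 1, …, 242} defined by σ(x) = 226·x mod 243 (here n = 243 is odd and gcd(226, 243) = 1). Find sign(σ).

+1

Orbit of 226 under x↦226x: [226, 46, 190, 172, 235, 136, 118]… (length divides ord_243(226)).
27 cycles of lengths [27, 27, 27, 27, 27, 27, 9, 9, 9, 9, 9, 9, 3, 3, 3, 3, 3, 3, 1, 1, 1, 1, 1, 1, 1, 1, 1].
Σ(ℓ_i−1) = 243−27 = 216; sign = (−1)^216 = +1.
(226|243)_J = +1 (Zolotarev's lemma cross-check).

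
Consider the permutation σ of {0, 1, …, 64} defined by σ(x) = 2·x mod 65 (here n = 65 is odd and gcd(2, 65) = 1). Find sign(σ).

+1

Start at x=4: 4 → 8 → 16 → 32 → 64 → 63 → 61 → … (one orbit).
7 cycles of lengths [12, 12, 12, 12, 12, 4, 1].
With 7 cycles on 65 points, sign = (−1)^{65−7} = +1.
(2|65)_J = +1 (Zolotarev's lemma cross-check).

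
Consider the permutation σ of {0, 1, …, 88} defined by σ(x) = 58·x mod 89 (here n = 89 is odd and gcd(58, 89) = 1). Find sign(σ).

-1

Orbit of 41 under x↦58x: [41, 64, 63, 5, 23, 88, 31]… (length divides ord_89(58)).
Cycle lengths of π_58 on ℤ/89ℤ: [88, 1]; 2 cycles in total.
sign(π) = (−1)^{n − #cycles} = (−1)^{89−2} = (−1)^87 = -1.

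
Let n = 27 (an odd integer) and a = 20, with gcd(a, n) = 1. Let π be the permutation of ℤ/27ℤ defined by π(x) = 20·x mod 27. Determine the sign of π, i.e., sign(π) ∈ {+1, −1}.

Start at x=20: 20 → 22 → 8 → 25 → 14 → 10 → 11 → … (one orbit).
The orbit structure of x ↦ 20x mod 27: 4 orbits of sizes [18, 6, 2, 1].
4 cycles on 27: each ℓ→(−1)^(ℓ−1), product (−1)^23 = -1.
Via Zolotarev, sign(π_{20}) = (20|27) = -1.

-1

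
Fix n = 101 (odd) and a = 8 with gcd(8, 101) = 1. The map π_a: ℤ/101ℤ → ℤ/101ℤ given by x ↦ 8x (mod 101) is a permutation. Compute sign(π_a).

-1

Start at x=8: 8 → 64 → 7 → 56 → 44 → 49 → 89 → … (one orbit).
Cycle type of π: 100 + 1; total 2 cycles.
With 2 cycles on 101 points, sign = (−1)^{101−2} = -1.
Check: (8/101) = -1 by Zolotarev.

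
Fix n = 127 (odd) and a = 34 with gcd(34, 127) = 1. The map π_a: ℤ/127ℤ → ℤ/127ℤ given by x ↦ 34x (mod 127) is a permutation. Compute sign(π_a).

+1

Trace 30: π^k(30) = [30, 4, 9, 52, 117, 41, 124] for k=0..6.
Cycle lengths of π_34 on ℤ/127ℤ: [63, 63, 1]; 3 cycles in total.
sign(π) = (−1)^{n − #cycles} = (−1)^{127−3} = (−1)^124 = +1.
(34|127)_J = +1 (Zolotarev's lemma cross-check).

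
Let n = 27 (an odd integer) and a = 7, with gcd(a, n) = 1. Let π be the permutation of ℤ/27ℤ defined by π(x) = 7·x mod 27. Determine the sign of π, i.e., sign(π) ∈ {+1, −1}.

Trace 25: π^k(25) = [25, 13, 10, 16, 4, 1, 7] for k=0..6.
Cycle type of π: 9×2 + 3×2 + 1×3; total 7 cycles.
27 − 7 = 20 transpositions; sign(π) = (−1)^20 = +1.

+1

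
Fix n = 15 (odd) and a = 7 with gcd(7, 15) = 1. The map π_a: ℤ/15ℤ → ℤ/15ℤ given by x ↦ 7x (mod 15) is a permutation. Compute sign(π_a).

Start at x=4: 4 → 13 → 1 → 7 → 4 (one orbit).
The orbit structure of x ↦ 7x mod 15: 6 orbits of sizes [4, 4, 4, 1, 1, 1].
With 6 cycles on 15 points, sign = (−1)^{15−6} = -1.
The Jacobi symbol (7|15) = -1 (Zolotarev) agrees.

-1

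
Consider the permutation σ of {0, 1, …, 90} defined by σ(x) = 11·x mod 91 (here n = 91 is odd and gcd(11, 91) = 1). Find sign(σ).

-1

Start at x=8: 8 → 88 → 58 → 1 → 11 → 30 → 57 → … (one orbit).
Cycle type of π: 12×7 + 3×2 + 1; total 10 cycles.
91 − 10 = 81 transpositions; sign(π) = (−1)^81 = -1.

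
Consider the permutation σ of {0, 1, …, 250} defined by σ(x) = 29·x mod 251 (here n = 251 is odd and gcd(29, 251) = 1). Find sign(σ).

Trace 35: π^k(35) = [35, 11, 68, 215, 211, 95, 245] for k=0..6.
π_29 has 2 disjoint cycles with lengths [250, 1] on {0,…,250}.
n − c = 251 − 2 = 249; sign = (−1)^249 = -1.
(29|251)_J = -1 (Zolotarev's lemma cross-check).

-1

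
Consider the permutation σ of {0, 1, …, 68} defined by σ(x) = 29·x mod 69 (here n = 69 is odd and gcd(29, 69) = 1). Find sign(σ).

Start at x=1: 1 → 29 → 13 → 32 → 31 → 2 → 58 → … (one orbit).
Cycle lengths of π_29 on ℤ/69ℤ: [22, 22, 11, 11, 2, 1]; 6 cycles in total.
With 6 cycles on 69 points, sign = (−1)^{69−6} = -1.

-1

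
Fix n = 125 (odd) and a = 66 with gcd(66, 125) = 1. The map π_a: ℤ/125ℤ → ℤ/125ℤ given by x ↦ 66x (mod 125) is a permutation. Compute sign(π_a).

Trace 61: π^k(61) = [61, 26, 91, 6, 21, 11, 101] for k=0..6.
Decompose π into cycles: lengths [25, 25, 25, 25, 5, 5, 5, 5, 1, 1, 1, 1, 1] (13 cycles, including the fixed point 0).
125 − 13 = 112 transpositions; sign(π) = (−1)^112 = +1.

+1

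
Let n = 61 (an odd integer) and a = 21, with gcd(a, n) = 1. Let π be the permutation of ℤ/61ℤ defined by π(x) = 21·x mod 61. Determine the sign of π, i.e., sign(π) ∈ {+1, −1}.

Start at x=29: 29 → 60 → 40 → 47 → 11 → 48 → 32 → … (one orbit).
Decompose π into cycles: lengths [12, 12, 12, 12, 12, 1] (6 cycles, including the fixed point 0).
With 6 cycles on 61 points, sign = (−1)^{61−6} = -1.
Via Zolotarev, sign(π_{21}) = (21|61) = -1.

-1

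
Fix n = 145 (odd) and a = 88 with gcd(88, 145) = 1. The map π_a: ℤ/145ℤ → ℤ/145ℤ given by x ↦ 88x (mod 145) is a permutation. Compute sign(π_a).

Trace 59: π^k(59) = [59, 117, 1, 88] for k=0..3.
Cycle type of π: 4×29 + 1×29; total 58 cycles.
Σ(ℓ_i−1) = 145−58 = 87; sign = (−1)^87 = -1.

-1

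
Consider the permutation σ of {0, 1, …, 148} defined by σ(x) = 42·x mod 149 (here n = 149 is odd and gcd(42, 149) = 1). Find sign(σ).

Trace 29: π^k(29) = [29, 26, 49, 121, 16, 76, 63] for k=0..6.
The orbit structure of x ↦ 42x mod 149: 3 orbits of sizes [74, 74, 1].
n − c = 149 − 3 = 146; sign = (−1)^146 = +1.
Zolotarev: (42|149) = +1, matching the cycle-count sign.

+1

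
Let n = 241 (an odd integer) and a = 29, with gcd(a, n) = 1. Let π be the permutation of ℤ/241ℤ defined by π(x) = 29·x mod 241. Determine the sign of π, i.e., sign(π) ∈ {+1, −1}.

+1

Start at x=113: 113 → 144 → 79 → 122 → 164 → 177 → 72 → … (one orbit).
3 cycles of lengths [120, 120, 1].
3 cycles on 241: each ℓ→(−1)^(ℓ−1), product (−1)^238 = +1.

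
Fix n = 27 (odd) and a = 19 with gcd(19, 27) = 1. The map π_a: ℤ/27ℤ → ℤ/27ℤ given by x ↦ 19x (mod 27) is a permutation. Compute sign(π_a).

+1

Trace 10: π^k(10) = [10, 1, 19] for k=0..2.
Cycle type of π: 3×6 + 1×9; total 15 cycles.
With 15 cycles on 27 points, sign = (−1)^{27−15} = +1.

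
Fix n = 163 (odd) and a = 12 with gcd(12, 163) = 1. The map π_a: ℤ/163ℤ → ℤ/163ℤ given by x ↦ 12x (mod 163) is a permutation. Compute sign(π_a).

-1

Trace 111: π^k(111) = [111, 28, 10, 120, 136, 2, 24] for k=0..6.
The orbit structure of x ↦ 12x mod 163: 2 orbits of sizes [162, 1].
2 cycles on 163: each ℓ→(−1)^(ℓ−1), product (−1)^161 = -1.
Zolotarev: (12|163) = -1, matching the cycle-count sign.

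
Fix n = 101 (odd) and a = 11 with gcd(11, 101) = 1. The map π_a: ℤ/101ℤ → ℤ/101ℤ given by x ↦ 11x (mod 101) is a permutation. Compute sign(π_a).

-1

Orbit of 21 under x↦11x: [21, 29, 16, 75, 17, 86, 37]… (length divides ord_101(11)).
Cycle lengths of π_11 on ℤ/101ℤ: [100, 1]; 2 cycles in total.
101 − 2 = 99 transpositions; sign(π) = (−1)^99 = -1.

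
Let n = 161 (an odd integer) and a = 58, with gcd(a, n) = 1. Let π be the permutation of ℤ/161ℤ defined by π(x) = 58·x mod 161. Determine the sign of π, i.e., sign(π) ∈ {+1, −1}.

+1

Start at x=58: 58 → 144 → 141 → 128 → 18 → 78 → 16 → … (one orbit).
Cycle lengths of π_58 on ℤ/161ℤ: [33, 33, 33, 33, 11, 11, 3, 3, 1]; 9 cycles in total.
Σ(ℓ_i−1) = 161−9 = 152; sign = (−1)^152 = +1.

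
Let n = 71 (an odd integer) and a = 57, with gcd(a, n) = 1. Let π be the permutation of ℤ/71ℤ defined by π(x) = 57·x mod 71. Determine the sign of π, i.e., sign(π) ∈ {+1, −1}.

Start at x=57: 57 → 54 → 25 → 5 → 1 → 57 (one orbit).
Decompose π into cycles: lengths [5, 5, 5, 5, 5, 5, 5, 5, 5, 5, 5, 5, 5, 5, 1] (15 cycles, including the fixed point 0).
n − c = 71 − 15 = 56; sign = (−1)^56 = +1.
Via Zolotarev, sign(π_{57}) = (57|71) = +1.

+1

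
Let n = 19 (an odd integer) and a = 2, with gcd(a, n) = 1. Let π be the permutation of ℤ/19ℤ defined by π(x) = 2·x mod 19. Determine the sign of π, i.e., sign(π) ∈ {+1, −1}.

-1

Trace 13: π^k(13) = [13, 7, 14, 9, 18, 17, 15] for k=0..6.
π_2 has 2 disjoint cycles with lengths [18, 1] on {0,…,18}.
With 2 cycles on 19 points, sign = (−1)^{19−2} = -1.
Via Zolotarev, sign(π_{2}) = (2|19) = -1.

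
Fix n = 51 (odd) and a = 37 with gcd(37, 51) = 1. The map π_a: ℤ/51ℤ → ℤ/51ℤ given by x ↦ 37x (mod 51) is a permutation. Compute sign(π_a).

-1

Trace 37: π^k(37) = [37, 43, 10, 13, 22, 49, 28] for k=0..6.
π_37 has 6 disjoint cycles with lengths [16, 16, 16, 1, 1, 1] on {0,…,50}.
n − c = 51 − 6 = 45; sign = (−1)^45 = -1.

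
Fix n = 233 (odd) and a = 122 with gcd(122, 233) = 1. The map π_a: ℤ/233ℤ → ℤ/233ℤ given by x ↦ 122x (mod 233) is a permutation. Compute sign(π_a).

Orbit of 202 under x↦122x: [202, 179, 169, 114, 161, 70, 152]… (length divides ord_233(122)).
2 cycles of lengths [232, 1].
n − c = 233 − 2 = 231; sign = (−1)^231 = -1.
The Jacobi symbol (122|233) = -1 (Zolotarev) agrees.

-1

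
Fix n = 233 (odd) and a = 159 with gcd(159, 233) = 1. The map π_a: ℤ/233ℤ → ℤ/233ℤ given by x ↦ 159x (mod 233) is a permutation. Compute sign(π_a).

Orbit of 85 under x↦159x: [85, 1, 159, 117, 196, 175, 98]… (length divides ord_233(159)).
5 cycles of lengths [58, 58, 58, 58, 1].
5 cycles on 233: each ℓ→(−1)^(ℓ−1), product (−1)^228 = +1.

+1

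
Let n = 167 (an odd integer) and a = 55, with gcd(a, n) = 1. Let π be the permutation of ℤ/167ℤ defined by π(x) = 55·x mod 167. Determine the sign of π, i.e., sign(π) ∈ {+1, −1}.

-1

Start at x=95: 95 → 48 → 135 → 77 → 60 → 127 → 138 → … (one orbit).
2 cycles of lengths [166, 1].
Σ(ℓ_i−1) = 167−2 = 165; sign = (−1)^165 = -1.
Zolotarev: (55|167) = -1, matching the cycle-count sign.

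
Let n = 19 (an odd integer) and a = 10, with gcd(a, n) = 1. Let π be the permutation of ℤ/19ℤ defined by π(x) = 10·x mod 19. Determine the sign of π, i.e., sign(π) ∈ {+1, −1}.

Start at x=16: 16 → 8 → 4 → 2 → 1 → 10 → 5 → … (one orbit).
π_10 has 2 disjoint cycles with lengths [18, 1] on {0,…,18}.
Σ(ℓ_i−1) = 19−2 = 17; sign = (−1)^17 = -1.

-1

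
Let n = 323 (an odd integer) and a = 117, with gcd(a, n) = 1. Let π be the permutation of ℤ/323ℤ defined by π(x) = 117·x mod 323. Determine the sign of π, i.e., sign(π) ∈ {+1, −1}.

-1

Orbit of 219 under x↦117x: [219, 106, 128, 118, 240, 302, 127]… (length divides ord_323(117)).
8 cycles of lengths [72, 72, 72, 72, 18, 8, 8, 1].
Σ(ℓ_i−1) = 323−8 = 315; sign = (−1)^315 = -1.
Check: (117/323) = -1 by Zolotarev.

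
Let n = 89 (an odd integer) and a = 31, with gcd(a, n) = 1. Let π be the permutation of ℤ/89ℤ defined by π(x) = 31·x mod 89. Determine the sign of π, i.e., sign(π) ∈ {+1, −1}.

Orbit of 11 under x↦31x: [11, 74, 69, 3, 4, 35, 17]… (length divides ord_89(31)).
Decompose π into cycles: lengths [88, 1] (2 cycles, including the fixed point 0).
Σ(ℓ_i−1) = 89−2 = 87; sign = (−1)^87 = -1.
Via Zolotarev, sign(π_{31}) = (31|89) = -1.

-1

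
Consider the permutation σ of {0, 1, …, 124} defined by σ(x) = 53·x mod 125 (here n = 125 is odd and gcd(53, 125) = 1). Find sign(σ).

Orbit of 58 under x↦53x: [58, 74, 47, 116, 23, 94, 107]… (length divides ord_125(53)).
The orbit structure of x ↦ 53x mod 125: 4 orbits of sizes [100, 20, 4, 1].
sign(π) = (−1)^{n − #cycles} = (−1)^{125−4} = (−1)^121 = -1.

-1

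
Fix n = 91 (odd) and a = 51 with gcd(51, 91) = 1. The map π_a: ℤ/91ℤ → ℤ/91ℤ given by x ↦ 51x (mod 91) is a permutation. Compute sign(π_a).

Trace 25: π^k(25) = [25, 1, 51, 53, 64, 79] for k=0..5.
π_51 has 21 disjoint cycles with lengths [6, 6, 6, 6, 6, 6, 6, 6, 6, 6, 6, 6, 3, 3, 2, 2, 2, 2, 2, 2, 1] on {0,…,90}.
With 21 cycles on 91 points, sign = (−1)^{91−21} = +1.
Zolotarev: (51|91) = +1, matching the cycle-count sign.

+1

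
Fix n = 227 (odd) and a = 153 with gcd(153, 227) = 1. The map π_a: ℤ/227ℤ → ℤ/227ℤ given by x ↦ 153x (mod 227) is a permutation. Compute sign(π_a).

-1

Orbit of 116 under x↦153x: [116, 42, 70, 41, 144, 13, 173]… (length divides ord_227(153)).
The orbit structure of x ↦ 153x mod 227: 2 orbits of sizes [226, 1].
n − c = 227 − 2 = 225; sign = (−1)^225 = -1.
Zolotarev: (153|227) = -1, matching the cycle-count sign.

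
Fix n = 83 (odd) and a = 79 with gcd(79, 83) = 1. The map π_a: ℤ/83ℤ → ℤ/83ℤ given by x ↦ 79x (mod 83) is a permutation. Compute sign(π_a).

Start at x=4: 4 → 67 → 64 → 76 → 28 → 54 → 33 → … (one orbit).
2 cycles of lengths [82, 1].
n − c = 83 − 2 = 81; sign = (−1)^81 = -1.

-1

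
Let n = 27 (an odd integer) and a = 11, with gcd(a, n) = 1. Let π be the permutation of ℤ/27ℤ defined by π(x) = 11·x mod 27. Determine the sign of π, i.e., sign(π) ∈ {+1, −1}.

-1

Start at x=11: 11 → 13 → 8 → 7 → 23 → 10 → 2 → … (one orbit).
The orbit structure of x ↦ 11x mod 27: 4 orbits of sizes [18, 6, 2, 1].
sign(π) = (−1)^{n − #cycles} = (−1)^{27−4} = (−1)^23 = -1.
The Jacobi symbol (11|27) = -1 (Zolotarev) agrees.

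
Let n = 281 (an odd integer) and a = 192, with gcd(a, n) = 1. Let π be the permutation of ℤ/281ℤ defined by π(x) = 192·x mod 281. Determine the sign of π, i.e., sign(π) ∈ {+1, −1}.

Trace 89: π^k(89) = [89, 228, 221, 1, 192, 53, 60] for k=0..6.
Decompose π into cycles: lengths [8, 8, 8, 8, 8, 8, 8, 8, 8, 8, 8, 8, 8, 8, 8, 8, 8, 8, 8, 8, 8, 8, 8, 8, 8, 8, 8, 8, 8, 8, 8, 8, 8, 8, 8, 1] (36 cycles, including the fixed point 0).
36 cycles on 281: each ℓ→(−1)^(ℓ−1), product (−1)^245 = -1.
(192|281)_J = -1 (Zolotarev's lemma cross-check).

-1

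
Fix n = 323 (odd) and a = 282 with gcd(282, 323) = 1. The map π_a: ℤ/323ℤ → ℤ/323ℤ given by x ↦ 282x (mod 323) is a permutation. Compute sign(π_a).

Orbit of 263 under x↦282x: [263, 199, 239, 214, 270, 235, 55]… (length divides ord_323(282)).
Cycle lengths of π_282 on ℤ/323ℤ: [144, 144, 16, 9, 9, 1]; 6 cycles in total.
323 − 6 = 317 transpositions; sign(π) = (−1)^317 = -1.

-1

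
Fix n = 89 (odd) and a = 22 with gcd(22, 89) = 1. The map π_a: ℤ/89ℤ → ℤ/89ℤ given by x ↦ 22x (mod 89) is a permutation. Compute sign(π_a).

+1

Start at x=67: 67 → 50 → 32 → 81 → 2 → 44 → 78 → … (one orbit).
π_22 has 5 disjoint cycles with lengths [22, 22, 22, 22, 1] on {0,…,88}.
n − c = 89 − 5 = 84; sign = (−1)^84 = +1.
The Jacobi symbol (22|89) = +1 (Zolotarev) agrees.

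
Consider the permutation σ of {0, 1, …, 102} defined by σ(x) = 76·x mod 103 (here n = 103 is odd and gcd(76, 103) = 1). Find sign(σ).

Orbit of 76 under x↦76x: [76, 8, 93, 64, 23, 100, 81]… (length divides ord_103(76)).
π_76 has 7 disjoint cycles with lengths [17, 17, 17, 17, 17, 17, 1] on {0,…,102}.
103 − 7 = 96 transpositions; sign(π) = (−1)^96 = +1.

+1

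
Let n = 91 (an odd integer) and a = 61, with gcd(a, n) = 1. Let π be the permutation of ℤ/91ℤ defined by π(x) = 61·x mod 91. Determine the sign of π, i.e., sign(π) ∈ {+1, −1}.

-1

Orbit of 1 under x↦61x: [1, 61, 81, 27, 9, 3]… (length divides ord_91(61)).
18 cycles of lengths [6, 6, 6, 6, 6, 6, 6, 6, 6, 6, 6, 6, 6, 3, 3, 3, 3, 1].
18 cycles on 91: each ℓ→(−1)^(ℓ−1), product (−1)^73 = -1.
(61|91)_J = -1 (Zolotarev's lemma cross-check).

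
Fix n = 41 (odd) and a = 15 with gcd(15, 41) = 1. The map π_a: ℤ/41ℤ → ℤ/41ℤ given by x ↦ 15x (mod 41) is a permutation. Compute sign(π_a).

Start at x=28: 28 → 10 → 27 → 36 → 7 → 23 → 17 → … (one orbit).
π_15 has 2 disjoint cycles with lengths [40, 1] on {0,…,40}.
Σ(ℓ_i−1) = 41−2 = 39; sign = (−1)^39 = -1.
Via Zolotarev, sign(π_{15}) = (15|41) = -1.

-1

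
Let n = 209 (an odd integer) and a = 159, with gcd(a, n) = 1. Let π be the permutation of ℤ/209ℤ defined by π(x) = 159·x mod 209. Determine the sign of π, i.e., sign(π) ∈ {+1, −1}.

Trace 45: π^k(45) = [45, 49, 58, 26, 163, 1, 159] for k=0..6.
The orbit structure of x ↦ 159x mod 209: 21 orbits of sizes [15, 15, 15, 15, 15, 15, 15, 15, 15, 15, 15, 15, 5, 5, 3, 3, 3, 3, 3, 3, 1].
sign(π) = (−1)^{n − #cycles} = (−1)^{209−21} = (−1)^188 = +1.

+1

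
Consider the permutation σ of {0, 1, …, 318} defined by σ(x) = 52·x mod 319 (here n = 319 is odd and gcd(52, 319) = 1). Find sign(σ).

-1

Trace 168: π^k(168) = [168, 123, 16, 194, 199, 140, 262] for k=0..6.
10 cycles of lengths [70, 70, 70, 70, 10, 7, 7, 7, 7, 1].
Σ(ℓ_i−1) = 319−10 = 309; sign = (−1)^309 = -1.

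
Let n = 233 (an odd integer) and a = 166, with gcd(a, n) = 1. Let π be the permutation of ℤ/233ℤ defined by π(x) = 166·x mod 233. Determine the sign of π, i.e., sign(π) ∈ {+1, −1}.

Trace 114: π^k(114) = [114, 51, 78, 133, 176, 91, 194] for k=0..6.
π_166 has 2 disjoint cycles with lengths [232, 1] on {0,…,232}.
n − c = 233 − 2 = 231; sign = (−1)^231 = -1.

-1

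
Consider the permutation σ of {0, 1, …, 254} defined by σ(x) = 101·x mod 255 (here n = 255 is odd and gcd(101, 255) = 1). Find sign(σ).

-1

Start at x=1: 1 → 101 → 1 (one orbit).
Cycle lengths of π_101 on ℤ/255ℤ: [2, 2, 2, 2, 2, 2, 2, 2, 2, 2, 2, 2, 2, 2, 2, 2, 2, 2, 2, 2, 2, 2, 2, 2, 2, 2, 2, 2, 2, 2, 2, 2, 2, 2, 2, 2, 2, 2, 2, 2, 2, 2, 2, 2, 2, 2, 2, 2, 2, 2, 2, 2, 2, 2, 2, 2, 2, 2, 2, 2, 2, 2, 2, 2, 2, 2, 2, 2, 2, 2, 2, 2, 2, 2, 2, 2, 2, 2, 2, 2, 2, 2, 2, 2, 2, 2, 2, 2, 2, 2, 2, 2, 2, 2, 2, 2, 2, 2, 2, 2, 2, 2, 2, 2, 2, 2, 2, 2, 2, 2, 2, 2, 2, 2, 2, 2, 2, 2, 2, 2, 2, 2, 2, 2, 2, 1, 1, 1, 1, 1]; 130 cycles in total.
130 cycles on 255: each ℓ→(−1)^(ℓ−1), product (−1)^125 = -1.
(101|255)_J = -1 (Zolotarev's lemma cross-check).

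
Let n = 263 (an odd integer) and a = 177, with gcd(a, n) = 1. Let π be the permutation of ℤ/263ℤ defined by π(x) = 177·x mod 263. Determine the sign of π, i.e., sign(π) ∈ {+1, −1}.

-1

Trace 188: π^k(188) = [188, 138, 230, 208, 259, 81, 135] for k=0..6.
Cycle type of π: 262 + 1; total 2 cycles.
With 2 cycles on 263 points, sign = (−1)^{263−2} = -1.
Check: (177/263) = -1 by Zolotarev.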